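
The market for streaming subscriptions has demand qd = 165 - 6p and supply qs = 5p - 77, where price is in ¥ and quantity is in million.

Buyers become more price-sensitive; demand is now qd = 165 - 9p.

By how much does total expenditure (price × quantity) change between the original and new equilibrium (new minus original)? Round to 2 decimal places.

Initially, 165 - 6p = 5p - 77, so 242 = 11p and p = 22, q = 33.
With the change applied: demand qd = 165 - 9p, supply qs = 5p - 77.
Setting them equal: 165 - 9p = 5p - 77 → 242 = 14p, so p = 121/7 ≈ 17.2857 and q = 66/7 ≈ 9.4286.
Expenditure moves from 22×33 = 726 to 17.2857×9.4286 = 162.9796; change = -563.02.

-563.02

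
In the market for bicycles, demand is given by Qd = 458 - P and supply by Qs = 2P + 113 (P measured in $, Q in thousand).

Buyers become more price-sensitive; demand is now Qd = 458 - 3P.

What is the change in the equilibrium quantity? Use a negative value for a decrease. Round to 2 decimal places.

Solve the original market: 458 - P = 2P + 113, hence P = 115 and Q = 343.
The shock moves the curves to Qd = 458 - 3P and Qs = 2P + 113.
Clearing the new market: 458 - 3P = 2P + 113, so P = 69 and Q = 251.
ΔQ = 251 − 343 = -92.00.

-92.00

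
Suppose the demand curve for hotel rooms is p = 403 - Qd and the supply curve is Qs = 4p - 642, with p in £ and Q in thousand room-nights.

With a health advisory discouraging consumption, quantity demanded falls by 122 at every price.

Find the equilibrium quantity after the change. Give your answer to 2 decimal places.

Before the shock: 403 - p = 4p - 642 ⇒ 1045 = 5p ⇒ p = 209, Q = 194.
The new curves are Qd = 281 - p (demand) and Qs = 4p - 642 (supply).
New equilibrium: 281 - p = 4p - 642 ⇒ 923 = 5p ⇒ p = 184.6, Q = 96.4.

96.40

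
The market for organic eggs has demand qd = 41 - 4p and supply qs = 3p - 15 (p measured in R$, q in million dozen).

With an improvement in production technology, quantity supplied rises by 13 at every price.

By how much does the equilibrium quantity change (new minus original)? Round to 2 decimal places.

Original equilibrium: 41 - 4p = 3p - 15 gives 56 = 7p, so p = 8 and q = 9.
After the shift, demand is qd = 41 - 4p and supply is qs = 3p - 2.
New equilibrium: 41 - 4p = 3p - 2 ⇒ 43 = 7p ⇒ p = 43/7 ≈ 6.1429, q = 115/7 ≈ 16.4286.
Δq = 16.4286 − 9 = +7.43.

+7.43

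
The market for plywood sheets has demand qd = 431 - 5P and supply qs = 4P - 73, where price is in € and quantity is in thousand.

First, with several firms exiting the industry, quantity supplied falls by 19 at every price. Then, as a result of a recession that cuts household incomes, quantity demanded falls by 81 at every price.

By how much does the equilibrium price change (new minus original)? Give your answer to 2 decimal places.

-6.89

Before the shock: 431 - 5P = 4P - 73 ⇒ 504 = 9P ⇒ P = 56, q = 151.
The new curves are qd = 350 - 5P (demand) and qs = 4P - 92 (supply).
Equate the new curves: 350 - 5P = 4P - 92, giving 442 = 9P, P = 442/9 ≈ 49.1111, q = 940/9 ≈ 104.4444.
ΔP = 49.1111 − 56 = -6.89.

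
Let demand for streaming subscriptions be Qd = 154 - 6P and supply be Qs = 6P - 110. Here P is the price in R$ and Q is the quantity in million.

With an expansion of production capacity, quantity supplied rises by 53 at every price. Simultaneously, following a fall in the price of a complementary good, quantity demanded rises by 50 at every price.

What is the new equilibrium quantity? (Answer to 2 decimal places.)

Before the shock: 154 - 6P = 6P - 110 ⇒ 264 = 12P ⇒ P = 22, Q = 22.
The new curves are Qd = 204 - 6P (demand) and Qs = 6P - 57 (supply).
Clearing the new market: 204 - 6P = 6P - 57, so P = 21.75 and Q = 73.5.

73.50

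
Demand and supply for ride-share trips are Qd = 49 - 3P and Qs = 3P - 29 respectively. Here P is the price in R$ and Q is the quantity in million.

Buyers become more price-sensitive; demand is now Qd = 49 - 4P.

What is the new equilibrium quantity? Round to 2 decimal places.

4.43

Before the shock: 49 - 3P = 3P - 29 ⇒ 78 = 6P ⇒ P = 13, Q = 10.
After the shift, demand is Qd = 49 - 4P and supply is Qs = 3P - 29.
Setting them equal: 49 - 4P = 3P - 29 → 78 = 7P, so P = 78/7 ≈ 11.1429 and Q = 31/7 ≈ 4.4286.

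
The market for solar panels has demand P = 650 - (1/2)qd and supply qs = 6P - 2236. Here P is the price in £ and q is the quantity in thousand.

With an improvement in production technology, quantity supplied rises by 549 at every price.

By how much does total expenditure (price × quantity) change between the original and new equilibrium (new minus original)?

+22697.71875

Initially, 1300 - 2P = 6P - 2236, so 3536 = 8P and P = 442, q = 416.
After the shift, demand is qd = 1300 - 2P and supply is qs = 6P - 1687.
Equate the new curves: 1300 - 2P = 6P - 1687, giving 2987 = 8P, P = 373.375, q = 553.25.
Expenditure moves from 442×416 = 183872 to 373.375×553.25 = 206569.71875; change = +22697.71875.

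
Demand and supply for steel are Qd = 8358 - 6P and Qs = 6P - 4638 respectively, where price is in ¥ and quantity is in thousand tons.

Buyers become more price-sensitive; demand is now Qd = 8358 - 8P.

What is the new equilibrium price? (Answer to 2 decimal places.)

928.29

Before the shock: 8358 - 6P = 6P - 4638 ⇒ 12996 = 12P ⇒ P = 1083, Q = 1860.
The shock moves the curves to Qd = 8358 - 8P and Qs = 6P - 4638.
Equate the new curves: 8358 - 8P = 6P - 4638, giving 12996 = 14P, P = 6498/7 ≈ 928.2857, Q = 6522/7 ≈ 931.7143.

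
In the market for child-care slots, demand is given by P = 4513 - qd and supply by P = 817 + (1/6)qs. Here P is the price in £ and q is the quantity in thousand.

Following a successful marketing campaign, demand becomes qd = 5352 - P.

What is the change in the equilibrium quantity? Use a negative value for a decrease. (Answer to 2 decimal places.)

Solve the original market: 4513 - P = 6P - 4902, hence P = 1345 and q = 3168.
The shock moves the curves to qd = 5352 - P and qs = 6P - 4902.
Equate the new curves: 5352 - P = 6P - 4902, giving 10254 = 7P, P = 10254/7 ≈ 1464.8571, q = 27210/7 ≈ 3887.1429.
Δq = 3887.1429 − 3168 = +719.14.

+719.14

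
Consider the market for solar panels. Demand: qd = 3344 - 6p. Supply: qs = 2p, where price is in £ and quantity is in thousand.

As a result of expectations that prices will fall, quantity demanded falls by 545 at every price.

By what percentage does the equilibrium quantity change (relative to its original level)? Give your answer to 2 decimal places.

-16.30

Initially, 3344 - 6p = 2p, so 3344 = 8p and p = 418, q = 836.
The new curves are qd = 2799 - 6p (demand) and qs = 2p (supply).
Setting them equal: 2799 - 6p = 2p → 2799 = 8p, so p = 349.875 and q = 699.75.
%Δq = (699.75 − 836) / 836 × 100 = -16.30%.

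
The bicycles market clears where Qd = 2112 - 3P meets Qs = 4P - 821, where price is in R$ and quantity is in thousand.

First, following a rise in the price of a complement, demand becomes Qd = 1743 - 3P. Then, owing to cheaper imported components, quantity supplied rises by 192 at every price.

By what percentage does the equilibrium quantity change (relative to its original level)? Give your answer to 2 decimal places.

Initially, 2112 - 3P = 4P - 821, so 2933 = 7P and P = 419, Q = 855.
The shock moves the curves to Qd = 1743 - 3P and Qs = 4P - 629.
Clearing the new market: 1743 - 3P = 4P - 629, so P = 2372/7 ≈ 338.8571 and Q = 5085/7 ≈ 726.4286.
%ΔQ = (726.4286 − 855) / 855 × 100 = -15.04%.

-15.04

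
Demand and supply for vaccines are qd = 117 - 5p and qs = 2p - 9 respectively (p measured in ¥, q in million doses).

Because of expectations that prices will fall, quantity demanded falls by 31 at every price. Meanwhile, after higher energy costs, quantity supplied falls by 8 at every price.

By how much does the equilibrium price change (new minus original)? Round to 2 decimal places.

-3.29

Solve the original market: 117 - 5p = 2p - 9, hence p = 18 and q = 27.
The shock moves the curves to qd = 86 - 5p and qs = 2p - 17.
New equilibrium: 86 - 5p = 2p - 17 ⇒ 103 = 7p ⇒ p = 103/7 ≈ 14.7143, q = 87/7 ≈ 12.4286.
Δp = 14.7143 − 18 = -3.29.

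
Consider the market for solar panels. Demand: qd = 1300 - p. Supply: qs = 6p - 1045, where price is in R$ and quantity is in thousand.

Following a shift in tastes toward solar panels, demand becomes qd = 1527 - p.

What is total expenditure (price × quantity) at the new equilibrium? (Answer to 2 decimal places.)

Original equilibrium: 1300 - p = 6p - 1045 gives 2345 = 7p, so p = 335 and q = 965.
The new curves are qd = 1527 - p (demand) and qs = 6p - 1045 (supply).
New equilibrium: 1527 - p = 6p - 1045 ⇒ 2572 = 7p ⇒ p = 2572/7 ≈ 367.4286, q = 8117/7 ≈ 1159.5714.
New expenditure = 367.4286 × 1159.5714 = 426059.67.

426059.67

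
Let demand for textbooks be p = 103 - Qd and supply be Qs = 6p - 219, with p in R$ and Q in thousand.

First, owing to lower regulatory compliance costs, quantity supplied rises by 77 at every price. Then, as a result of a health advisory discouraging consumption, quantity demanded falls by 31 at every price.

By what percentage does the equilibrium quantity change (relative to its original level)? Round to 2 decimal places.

Original equilibrium: 103 - p = 6p - 219 gives 322 = 7p, so p = 46 and Q = 57.
After the shift, demand is Qd = 72 - p and supply is Qs = 6p - 142.
Equate the new curves: 72 - p = 6p - 142, giving 214 = 7p, p = 214/7 ≈ 30.5714, Q = 290/7 ≈ 41.4286.
%ΔQ = (41.4286 − 57) / 57 × 100 = -27.32%.

-27.32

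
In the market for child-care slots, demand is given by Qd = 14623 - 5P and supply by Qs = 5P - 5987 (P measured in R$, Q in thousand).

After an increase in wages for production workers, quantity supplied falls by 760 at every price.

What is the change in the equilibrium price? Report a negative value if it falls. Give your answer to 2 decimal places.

+76.00

Initially, 14623 - 5P = 5P - 5987, so 20610 = 10P and P = 2061, Q = 4318.
After the shift, demand is Qd = 14623 - 5P and supply is Qs = 5P - 6747.
Setting them equal: 14623 - 5P = 5P - 6747 → 21370 = 10P, so P = 2137 and Q = 3938.
ΔP = 2137 − 2061 = +76.00.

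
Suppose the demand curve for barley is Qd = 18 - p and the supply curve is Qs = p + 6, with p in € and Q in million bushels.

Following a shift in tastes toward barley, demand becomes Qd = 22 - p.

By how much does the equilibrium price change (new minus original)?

+2

Original equilibrium: 18 - p = p + 6 gives 12 = 2p, so p = 6 and Q = 12.
The shock moves the curves to Qd = 22 - p and Qs = p + 6.
New equilibrium: 22 - p = p + 6 ⇒ 16 = 2p ⇒ p = 8, Q = 14.
Δp = 8 − 6 = +2.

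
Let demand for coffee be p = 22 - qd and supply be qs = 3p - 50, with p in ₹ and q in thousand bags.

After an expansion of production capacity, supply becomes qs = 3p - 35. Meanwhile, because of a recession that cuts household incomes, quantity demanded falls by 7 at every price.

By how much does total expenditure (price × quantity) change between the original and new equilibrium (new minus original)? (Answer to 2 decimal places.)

-40.75

Before the shock: 22 - p = 3p - 50 ⇒ 72 = 4p ⇒ p = 18, q = 4.
The new curves are qd = 15 - p (demand) and qs = 3p - 35 (supply).
Equate the new curves: 15 - p = 3p - 35, giving 50 = 4p, p = 12.5, q = 2.5.
Expenditure moves from 18×4 = 72 to 12.5×2.5 = 31.25; change = -40.75.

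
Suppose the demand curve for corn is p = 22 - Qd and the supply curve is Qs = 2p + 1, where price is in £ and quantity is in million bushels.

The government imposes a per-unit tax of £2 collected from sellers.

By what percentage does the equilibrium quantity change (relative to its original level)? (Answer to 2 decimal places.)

Original equilibrium: 22 - p = 2p + 1 gives 21 = 3p, so p = 7 and Q = 15.
Since sellers keep the price net of the tax, the effective supply curve becomes Qs = 2p - 3.
Setting them equal: 22 - p = 2p - 3 → 25 = 3p, so p = 25/3 ≈ 8.3333 and Q = 41/3 ≈ 13.6667.
%ΔQ = (13.6667 − 15) / 15 × 100 = -8.89%.

-8.89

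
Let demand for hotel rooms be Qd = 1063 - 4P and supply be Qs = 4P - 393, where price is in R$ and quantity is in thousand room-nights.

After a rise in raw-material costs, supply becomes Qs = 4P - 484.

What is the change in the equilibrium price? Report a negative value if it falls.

Before the shock: 1063 - 4P = 4P - 393 ⇒ 1456 = 8P ⇒ P = 182, Q = 335.
The shock moves the curves to Qd = 1063 - 4P and Qs = 4P - 484.
New equilibrium: 1063 - 4P = 4P - 484 ⇒ 1547 = 8P ⇒ P = 193.375, Q = 289.5.
ΔP = 193.375 − 182 = +11.375.

+11.375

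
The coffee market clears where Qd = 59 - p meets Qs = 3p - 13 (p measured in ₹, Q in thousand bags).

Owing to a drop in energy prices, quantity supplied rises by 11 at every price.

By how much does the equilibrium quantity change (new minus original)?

+2.75

Original equilibrium: 59 - p = 3p - 13 gives 72 = 4p, so p = 18 and Q = 41.
The shock moves the curves to Qd = 59 - p and Qs = 3p - 2.
Clearing the new market: 59 - p = 3p - 2, so p = 15.25 and Q = 43.75.
ΔQ = 43.75 − 41 = +2.75.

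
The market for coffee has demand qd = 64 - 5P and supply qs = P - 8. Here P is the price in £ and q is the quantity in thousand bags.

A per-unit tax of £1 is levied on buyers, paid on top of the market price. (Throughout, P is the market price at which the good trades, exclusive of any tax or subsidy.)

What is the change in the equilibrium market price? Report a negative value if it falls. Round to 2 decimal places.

-0.83

Before the shock: 64 - 5P = P - 8 ⇒ 72 = 6P ⇒ P = 12, q = 4.
Since buyers pay the price plus the tax, the effective demand curve becomes qd = 59 - 5P.
Equate the new curves: 59 - 5P = P - 8, giving 67 = 6P, P = 67/6 ≈ 11.1667, q = 19/6 ≈ 3.1667.
ΔP = 11.1667 − 12 = -0.83.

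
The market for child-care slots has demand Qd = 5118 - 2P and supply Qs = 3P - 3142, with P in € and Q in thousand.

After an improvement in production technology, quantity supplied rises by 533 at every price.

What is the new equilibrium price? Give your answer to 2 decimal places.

Original equilibrium: 5118 - 2P = 3P - 3142 gives 8260 = 5P, so P = 1652 and Q = 1814.
The new curves are Qd = 5118 - 2P (demand) and Qs = 3P - 2609 (supply).
Equate the new curves: 5118 - 2P = 3P - 2609, giving 7727 = 5P, P = 1545.4, Q = 2027.2.

1545.40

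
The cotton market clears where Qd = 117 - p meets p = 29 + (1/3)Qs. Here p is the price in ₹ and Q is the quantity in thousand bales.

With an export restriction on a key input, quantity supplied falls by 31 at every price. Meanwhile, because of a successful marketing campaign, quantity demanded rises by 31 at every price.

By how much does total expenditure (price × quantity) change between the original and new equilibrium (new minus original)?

+2053.75

Original equilibrium: 117 - p = 3p - 87 gives 204 = 4p, so p = 51 and Q = 66.
After the shift, demand is Qd = 148 - p and supply is Qs = 3p - 118.
Setting them equal: 148 - p = 3p - 118 → 266 = 4p, so p = 66.5 and Q = 81.5.
Expenditure moves from 51×66 = 3366 to 66.5×81.5 = 5419.75; change = +2053.75.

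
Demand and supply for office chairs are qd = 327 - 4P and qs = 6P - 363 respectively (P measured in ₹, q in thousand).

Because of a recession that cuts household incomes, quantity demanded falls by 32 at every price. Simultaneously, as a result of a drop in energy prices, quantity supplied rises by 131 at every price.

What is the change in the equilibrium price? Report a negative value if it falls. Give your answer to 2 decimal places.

Initially, 327 - 4P = 6P - 363, so 690 = 10P and P = 69, q = 51.
The new curves are qd = 295 - 4P (demand) and qs = 6P - 232 (supply).
Clearing the new market: 295 - 4P = 6P - 232, so P = 52.7 and q = 84.2.
ΔP = 52.7 − 69 = -16.30.

-16.30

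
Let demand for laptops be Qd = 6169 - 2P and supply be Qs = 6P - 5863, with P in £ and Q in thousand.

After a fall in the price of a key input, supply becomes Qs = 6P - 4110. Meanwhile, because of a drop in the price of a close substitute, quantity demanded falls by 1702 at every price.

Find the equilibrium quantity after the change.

Solve the original market: 6169 - 2P = 6P - 5863, hence P = 1504 and Q = 3161.
With the change applied: demand Qd = 4467 - 2P, supply Qs = 6P - 4110.
Setting them equal: 4467 - 2P = 6P - 4110 → 8577 = 8P, so P = 1072.125 and Q = 2322.75.

2322.75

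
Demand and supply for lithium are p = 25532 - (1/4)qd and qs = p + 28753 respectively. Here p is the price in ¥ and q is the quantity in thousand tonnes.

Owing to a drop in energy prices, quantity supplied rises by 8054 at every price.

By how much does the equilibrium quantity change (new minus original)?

Original equilibrium: 102128 - 4p = p + 28753 gives 73375 = 5p, so p = 14675 and q = 43428.
The new curves are qd = 102128 - 4p (demand) and qs = p + 36807 (supply).
Setting them equal: 102128 - 4p = p + 36807 → 65321 = 5p, so p = 13064.2 and q = 49871.2.
Δq = 49871.2 − 43428 = +6443.2.

+6443.2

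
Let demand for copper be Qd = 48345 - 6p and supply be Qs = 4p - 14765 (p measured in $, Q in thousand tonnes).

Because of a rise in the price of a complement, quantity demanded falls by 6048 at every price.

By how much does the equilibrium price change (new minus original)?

-604.8

Original equilibrium: 48345 - 6p = 4p - 14765 gives 63110 = 10p, so p = 6311 and Q = 10479.
The new curves are Qd = 42297 - 6p (demand) and Qs = 4p - 14765 (supply).
Setting them equal: 42297 - 6p = 4p - 14765 → 57062 = 10p, so p = 5706.2 and Q = 8059.8.
Δp = 5706.2 − 6311 = -604.8.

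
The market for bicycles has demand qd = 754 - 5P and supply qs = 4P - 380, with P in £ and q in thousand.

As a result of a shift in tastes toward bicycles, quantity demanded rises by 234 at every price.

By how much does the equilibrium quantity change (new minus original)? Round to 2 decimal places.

Before the shock: 754 - 5P = 4P - 380 ⇒ 1134 = 9P ⇒ P = 126, q = 124.
The shock moves the curves to qd = 988 - 5P and qs = 4P - 380.
Equate the new curves: 988 - 5P = 4P - 380, giving 1368 = 9P, P = 152, q = 228.
Δq = 228 − 124 = +104.00.

+104.00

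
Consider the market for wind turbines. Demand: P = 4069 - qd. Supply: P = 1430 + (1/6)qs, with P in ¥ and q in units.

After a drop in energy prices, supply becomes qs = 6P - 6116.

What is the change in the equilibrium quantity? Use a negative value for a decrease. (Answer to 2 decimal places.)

Original equilibrium: 4069 - P = 6P - 8580 gives 12649 = 7P, so P = 1807 and q = 2262.
The new curves are qd = 4069 - P (demand) and qs = 6P - 6116 (supply).
Setting them equal: 4069 - P = 6P - 6116 → 10185 = 7P, so P = 1455 and q = 2614.
Δq = 2614 − 2262 = +352.00.

+352.00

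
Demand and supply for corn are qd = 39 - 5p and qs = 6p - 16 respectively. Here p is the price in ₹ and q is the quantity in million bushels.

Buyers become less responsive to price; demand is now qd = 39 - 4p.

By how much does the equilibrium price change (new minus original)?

Before the shock: 39 - 5p = 6p - 16 ⇒ 55 = 11p ⇒ p = 5, q = 14.
After the shift, demand is qd = 39 - 4p and supply is qs = 6p - 16.
Equate the new curves: 39 - 4p = 6p - 16, giving 55 = 10p, p = 5.5, q = 17.
Δp = 5.5 − 5 = +0.5.

+0.5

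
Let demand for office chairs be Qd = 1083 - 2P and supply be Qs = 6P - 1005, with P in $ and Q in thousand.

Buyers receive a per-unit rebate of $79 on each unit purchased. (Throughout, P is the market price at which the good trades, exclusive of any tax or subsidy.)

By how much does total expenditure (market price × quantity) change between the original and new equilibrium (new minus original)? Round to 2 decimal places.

+44348.63

Initially, 1083 - 2P = 6P - 1005, so 2088 = 8P and P = 261, Q = 561.
Since buyers' out-of-pocket price is the market price minus the rebate, the effective demand curve becomes Qd = 1241 - 2P.
New equilibrium: 1241 - 2P = 6P - 1005 ⇒ 2246 = 8P ⇒ P = 280.75, Q = 679.5.
Expenditure moves from 261×561 = 146421 to 280.75×679.5 = 190769.625; change = +44348.63.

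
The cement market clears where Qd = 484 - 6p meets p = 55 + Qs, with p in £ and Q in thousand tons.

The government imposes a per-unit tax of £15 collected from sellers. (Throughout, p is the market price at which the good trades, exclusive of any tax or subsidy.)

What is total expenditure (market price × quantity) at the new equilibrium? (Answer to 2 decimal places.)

723.59

Initially, 484 - 6p = p - 55, so 539 = 7p and p = 77, Q = 22.
Since sellers keep the price net of the tax, the effective supply curve becomes Qs = p - 70.
New equilibrium: 484 - 6p = p - 70 ⇒ 554 = 7p ⇒ p = 554/7 ≈ 79.1429, Q = 64/7 ≈ 9.1429.
New expenditure = 79.1429 × 9.1429 = 723.59.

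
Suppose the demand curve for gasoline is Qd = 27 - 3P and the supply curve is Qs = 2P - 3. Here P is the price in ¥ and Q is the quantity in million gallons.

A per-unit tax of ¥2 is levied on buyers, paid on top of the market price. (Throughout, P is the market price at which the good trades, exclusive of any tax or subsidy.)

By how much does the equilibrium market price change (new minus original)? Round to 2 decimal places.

-1.20

Solve the original market: 27 - 3P = 2P - 3, hence P = 6 and Q = 9.
Since buyers pay the price plus the tax, the effective demand curve becomes Qd = 21 - 3P.
Equate the new curves: 21 - 3P = 2P - 3, giving 24 = 5P, P = 4.8, Q = 6.6.
ΔP = 4.8 − 6 = -1.20.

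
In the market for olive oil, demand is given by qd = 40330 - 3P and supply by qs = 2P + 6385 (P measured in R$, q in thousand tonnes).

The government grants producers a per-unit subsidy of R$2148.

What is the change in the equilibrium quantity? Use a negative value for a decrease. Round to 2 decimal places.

+2577.60

Solve the original market: 40330 - 3P = 2P + 6385, hence P = 6789 and q = 19963.
Since sellers receive the price plus the subsidy, the effective supply curve becomes qs = 2P + 10681.
New equilibrium: 40330 - 3P = 2P + 10681 ⇒ 29649 = 5P ⇒ P = 5929.8, q = 22540.6.
Δq = 22540.6 − 19963 = +2577.60.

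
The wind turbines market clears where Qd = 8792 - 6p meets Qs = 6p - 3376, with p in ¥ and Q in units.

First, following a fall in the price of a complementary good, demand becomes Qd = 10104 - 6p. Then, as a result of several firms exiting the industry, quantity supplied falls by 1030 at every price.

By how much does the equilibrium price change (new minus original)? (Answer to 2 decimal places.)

Initially, 8792 - 6p = 6p - 3376, so 12168 = 12p and p = 1014, Q = 2708.
With the change applied: demand Qd = 10104 - 6p, supply Qs = 6p - 4406.
Equate the new curves: 10104 - 6p = 6p - 4406, giving 14510 = 12p, p = 7255/6 ≈ 1209.1667, Q = 2849.
Δp = 1209.1667 − 1014 = +195.17.

+195.17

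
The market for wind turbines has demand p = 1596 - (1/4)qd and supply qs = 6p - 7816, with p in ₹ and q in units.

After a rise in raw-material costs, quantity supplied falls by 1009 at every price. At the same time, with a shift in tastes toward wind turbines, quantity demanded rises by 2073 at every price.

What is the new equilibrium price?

1728.2

Before the shock: 6384 - 4p = 6p - 7816 ⇒ 14200 = 10p ⇒ p = 1420, q = 704.
The new curves are qd = 8457 - 4p (demand) and qs = 6p - 8825 (supply).
Clearing the new market: 8457 - 4p = 6p - 8825, so p = 1728.2 and q = 1544.2.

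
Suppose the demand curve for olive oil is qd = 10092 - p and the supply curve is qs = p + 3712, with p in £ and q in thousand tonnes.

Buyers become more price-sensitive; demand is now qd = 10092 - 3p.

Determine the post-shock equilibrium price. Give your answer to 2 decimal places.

Before the shock: 10092 - p = p + 3712 ⇒ 6380 = 2p ⇒ p = 3190, q = 6902.
With the change applied: demand qd = 10092 - 3p, supply qs = p + 3712.
Equate the new curves: 10092 - 3p = p + 3712, giving 6380 = 4p, p = 1595, q = 5307.

1595.00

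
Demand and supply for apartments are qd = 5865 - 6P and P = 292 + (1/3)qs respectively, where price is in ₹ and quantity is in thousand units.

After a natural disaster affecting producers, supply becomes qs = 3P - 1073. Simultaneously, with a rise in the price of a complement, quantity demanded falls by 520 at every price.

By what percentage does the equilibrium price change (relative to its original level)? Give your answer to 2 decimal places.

Original equilibrium: 5865 - 6P = 3P - 876 gives 6741 = 9P, so P = 749 and q = 1371.
After the shift, demand is qd = 5345 - 6P and supply is qs = 3P - 1073.
Setting them equal: 5345 - 6P = 3P - 1073 → 6418 = 9P, so P = 6418/9 ≈ 713.1111 and q = 3199/3 ≈ 1066.3333.
%ΔP = (713.1111 − 749) / 749 × 100 = -4.79%.

-4.79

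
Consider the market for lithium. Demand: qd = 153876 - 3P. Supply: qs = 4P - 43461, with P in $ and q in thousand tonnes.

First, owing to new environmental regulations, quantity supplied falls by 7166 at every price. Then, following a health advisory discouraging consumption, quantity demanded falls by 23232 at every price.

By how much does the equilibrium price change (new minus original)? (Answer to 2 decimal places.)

Initially, 153876 - 3P = 4P - 43461, so 197337 = 7P and P = 28191, q = 69303.
With the change applied: demand qd = 130644 - 3P, supply qs = 4P - 50627.
Clearing the new market: 130644 - 3P = 4P - 50627, so P = 181271/7 ≈ 25895.8571 and q = 370695/7 ≈ 52956.4286.
ΔP = 25895.8571 − 28191 = -2295.14.

-2295.14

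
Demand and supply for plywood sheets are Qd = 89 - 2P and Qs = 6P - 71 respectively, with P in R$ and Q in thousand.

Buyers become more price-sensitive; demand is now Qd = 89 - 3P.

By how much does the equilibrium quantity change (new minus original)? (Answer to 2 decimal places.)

-13.33

Original equilibrium: 89 - 2P = 6P - 71 gives 160 = 8P, so P = 20 and Q = 49.
With the change applied: demand Qd = 89 - 3P, supply Qs = 6P - 71.
Setting them equal: 89 - 3P = 6P - 71 → 160 = 9P, so P = 160/9 ≈ 17.7778 and Q = 107/3 ≈ 35.6667.
ΔQ = 35.6667 − 49 = -13.33.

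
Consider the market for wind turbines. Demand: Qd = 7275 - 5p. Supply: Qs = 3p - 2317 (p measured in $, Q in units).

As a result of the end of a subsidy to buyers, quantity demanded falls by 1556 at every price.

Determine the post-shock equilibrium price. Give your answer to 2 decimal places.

Solve the original market: 7275 - 5p = 3p - 2317, hence p = 1199 and Q = 1280.
With the change applied: demand Qd = 5719 - 5p, supply Qs = 3p - 2317.
New equilibrium: 5719 - 5p = 3p - 2317 ⇒ 8036 = 8p ⇒ p = 1004.5, Q = 696.5.

1004.50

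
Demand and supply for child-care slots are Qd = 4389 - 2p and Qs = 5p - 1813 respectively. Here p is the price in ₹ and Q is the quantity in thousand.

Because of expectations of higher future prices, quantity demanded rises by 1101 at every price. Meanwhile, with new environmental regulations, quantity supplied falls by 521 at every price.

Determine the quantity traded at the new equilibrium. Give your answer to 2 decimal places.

Initially, 4389 - 2p = 5p - 1813, so 6202 = 7p and p = 886, Q = 2617.
After the shift, demand is Qd = 5490 - 2p and supply is Qs = 5p - 2334.
New equilibrium: 5490 - 2p = 5p - 2334 ⇒ 7824 = 7p ⇒ p = 7824/7 ≈ 1117.7143, Q = 22782/7 ≈ 3254.5714.

3254.57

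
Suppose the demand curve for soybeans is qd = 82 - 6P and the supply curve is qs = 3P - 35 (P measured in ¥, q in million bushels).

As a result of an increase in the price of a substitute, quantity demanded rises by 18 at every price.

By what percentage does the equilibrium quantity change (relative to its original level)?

+150

Before the shock: 82 - 6P = 3P - 35 ⇒ 117 = 9P ⇒ P = 13, q = 4.
After the shift, demand is qd = 100 - 6P and supply is qs = 3P - 35.
Setting them equal: 100 - 6P = 3P - 35 → 135 = 9P, so P = 15 and q = 10.
%Δq = (10 − 4) / 4 × 100 = +150%.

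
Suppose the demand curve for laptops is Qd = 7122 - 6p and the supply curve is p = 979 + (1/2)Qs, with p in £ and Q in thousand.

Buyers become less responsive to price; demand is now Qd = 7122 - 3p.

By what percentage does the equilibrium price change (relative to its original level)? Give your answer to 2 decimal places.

Initially, 7122 - 6p = 2p - 1958, so 9080 = 8p and p = 1135, Q = 312.
The new curves are Qd = 7122 - 3p (demand) and Qs = 2p - 1958 (supply).
New equilibrium: 7122 - 3p = 2p - 1958 ⇒ 9080 = 5p ⇒ p = 1816, Q = 1674.
%Δp = (1816 − 1135) / 1135 × 100 = +60.00%.

+60.00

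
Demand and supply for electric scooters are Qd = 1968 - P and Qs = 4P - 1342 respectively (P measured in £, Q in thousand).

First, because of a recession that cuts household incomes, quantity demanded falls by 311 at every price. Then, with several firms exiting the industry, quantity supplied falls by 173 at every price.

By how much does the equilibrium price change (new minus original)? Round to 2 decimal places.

-27.60

Before the shock: 1968 - P = 4P - 1342 ⇒ 3310 = 5P ⇒ P = 662, Q = 1306.
The shock moves the curves to Qd = 1657 - P and Qs = 4P - 1515.
Equate the new curves: 1657 - P = 4P - 1515, giving 3172 = 5P, P = 634.4, Q = 1022.6.
ΔP = 634.4 − 662 = -27.60.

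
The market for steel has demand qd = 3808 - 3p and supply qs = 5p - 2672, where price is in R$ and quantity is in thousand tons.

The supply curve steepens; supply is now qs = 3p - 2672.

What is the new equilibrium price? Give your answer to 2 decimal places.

Solve the original market: 3808 - 3p = 5p - 2672, hence p = 810 and q = 1378.
With the change applied: demand qd = 3808 - 3p, supply qs = 3p - 2672.
Clearing the new market: 3808 - 3p = 3p - 2672, so p = 1080 and q = 568.

1080.00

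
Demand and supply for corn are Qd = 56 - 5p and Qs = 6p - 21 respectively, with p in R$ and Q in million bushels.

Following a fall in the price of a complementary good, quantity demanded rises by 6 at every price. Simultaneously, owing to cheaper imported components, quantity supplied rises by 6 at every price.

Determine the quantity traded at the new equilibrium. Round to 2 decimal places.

Before the shock: 56 - 5p = 6p - 21 ⇒ 77 = 11p ⇒ p = 7, Q = 21.
The new curves are Qd = 62 - 5p (demand) and Qs = 6p - 15 (supply).
Equate the new curves: 62 - 5p = 6p - 15, giving 77 = 11p, p = 7, Q = 27.

27.00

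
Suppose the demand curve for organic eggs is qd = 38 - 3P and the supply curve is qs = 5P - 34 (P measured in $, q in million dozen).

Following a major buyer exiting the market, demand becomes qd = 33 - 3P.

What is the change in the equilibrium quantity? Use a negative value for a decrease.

-3.125

Before the shock: 38 - 3P = 5P - 34 ⇒ 72 = 8P ⇒ P = 9, q = 11.
After the shift, demand is qd = 33 - 3P and supply is qs = 5P - 34.
Equate the new curves: 33 - 3P = 5P - 34, giving 67 = 8P, P = 8.375, q = 7.875.
Δq = 7.875 − 11 = -3.125.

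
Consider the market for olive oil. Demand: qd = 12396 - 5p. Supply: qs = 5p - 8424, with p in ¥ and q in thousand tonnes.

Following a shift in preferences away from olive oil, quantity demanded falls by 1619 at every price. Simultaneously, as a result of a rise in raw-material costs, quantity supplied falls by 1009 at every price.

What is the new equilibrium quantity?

Initially, 12396 - 5p = 5p - 8424, so 20820 = 10p and p = 2082, q = 1986.
The new curves are qd = 10777 - 5p (demand) and qs = 5p - 9433 (supply).
Setting them equal: 10777 - 5p = 5p - 9433 → 20210 = 10p, so p = 2021 and q = 672.

672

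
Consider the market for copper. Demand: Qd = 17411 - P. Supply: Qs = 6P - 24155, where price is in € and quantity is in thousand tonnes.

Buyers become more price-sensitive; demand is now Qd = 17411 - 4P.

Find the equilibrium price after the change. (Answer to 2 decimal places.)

4156.60

Before the shock: 17411 - P = 6P - 24155 ⇒ 41566 = 7P ⇒ P = 5938, Q = 11473.
With the change applied: demand Qd = 17411 - 4P, supply Qs = 6P - 24155.
Setting them equal: 17411 - 4P = 6P - 24155 → 41566 = 10P, so P = 4156.6 and Q = 784.6.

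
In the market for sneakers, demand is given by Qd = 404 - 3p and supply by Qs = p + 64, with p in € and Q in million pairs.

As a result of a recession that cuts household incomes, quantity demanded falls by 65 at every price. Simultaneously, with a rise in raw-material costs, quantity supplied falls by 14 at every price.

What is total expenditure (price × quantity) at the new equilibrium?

8832.5625

Before the shock: 404 - 3p = p + 64 ⇒ 340 = 4p ⇒ p = 85, Q = 149.
With the change applied: demand Qd = 339 - 3p, supply Qs = p + 50.
Clearing the new market: 339 - 3p = p + 50, so p = 72.25 and Q = 122.25.
New expenditure = 72.25 × 122.25 = 8832.5625.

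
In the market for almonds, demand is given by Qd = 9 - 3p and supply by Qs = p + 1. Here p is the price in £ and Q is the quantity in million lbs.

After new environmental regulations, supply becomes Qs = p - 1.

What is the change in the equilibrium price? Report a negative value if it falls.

+0.5

Solve the original market: 9 - 3p = p + 1, hence p = 2 and Q = 3.
The shock moves the curves to Qd = 9 - 3p and Qs = p - 1.
Equate the new curves: 9 - 3p = p - 1, giving 10 = 4p, p = 2.5, Q = 1.5.
Δp = 2.5 − 2 = +0.5.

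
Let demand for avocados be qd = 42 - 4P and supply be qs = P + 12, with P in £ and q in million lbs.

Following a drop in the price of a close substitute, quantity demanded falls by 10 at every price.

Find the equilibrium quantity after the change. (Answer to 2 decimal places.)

16.00

Original equilibrium: 42 - 4P = P + 12 gives 30 = 5P, so P = 6 and q = 18.
With the change applied: demand qd = 32 - 4P, supply qs = P + 12.
Setting them equal: 32 - 4P = P + 12 → 20 = 5P, so P = 4 and q = 16.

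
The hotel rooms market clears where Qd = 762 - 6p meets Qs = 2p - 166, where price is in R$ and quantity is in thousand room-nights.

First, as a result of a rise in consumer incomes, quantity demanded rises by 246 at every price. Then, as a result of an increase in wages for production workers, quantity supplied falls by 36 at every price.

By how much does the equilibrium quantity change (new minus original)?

Before the shock: 762 - 6p = 2p - 166 ⇒ 928 = 8p ⇒ p = 116, Q = 66.
With the change applied: demand Qd = 1008 - 6p, supply Qs = 2p - 202.
New equilibrium: 1008 - 6p = 2p - 202 ⇒ 1210 = 8p ⇒ p = 151.25, Q = 100.5.
ΔQ = 100.5 − 66 = +34.5.

+34.5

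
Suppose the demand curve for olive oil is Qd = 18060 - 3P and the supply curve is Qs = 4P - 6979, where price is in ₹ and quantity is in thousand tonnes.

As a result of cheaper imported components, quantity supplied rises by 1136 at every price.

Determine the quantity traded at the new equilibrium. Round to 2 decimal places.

7815.86

Initially, 18060 - 3P = 4P - 6979, so 25039 = 7P and P = 3577, Q = 7329.
With the change applied: demand Qd = 18060 - 3P, supply Qs = 4P - 5843.
Setting them equal: 18060 - 3P = 4P - 5843 → 23903 = 7P, so P = 23903/7 ≈ 3414.7143 and Q = 54711/7 ≈ 7815.8571.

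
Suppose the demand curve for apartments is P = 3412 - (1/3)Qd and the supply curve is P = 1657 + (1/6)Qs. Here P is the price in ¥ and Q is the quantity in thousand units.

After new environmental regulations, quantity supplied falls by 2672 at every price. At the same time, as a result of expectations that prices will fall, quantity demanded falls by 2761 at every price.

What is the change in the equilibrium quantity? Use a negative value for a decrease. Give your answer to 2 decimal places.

-2731.33

Before the shock: 10236 - 3P = 6P - 9942 ⇒ 20178 = 9P ⇒ P = 2242, Q = 3510.
The new curves are Qd = 7475 - 3P (demand) and Qs = 6P - 12614 (supply).
New equilibrium: 7475 - 3P = 6P - 12614 ⇒ 20089 = 9P ⇒ P = 20089/9 ≈ 2232.1111, Q = 2336/3 ≈ 778.6667.
ΔQ = 778.6667 − 3510 = -2731.33.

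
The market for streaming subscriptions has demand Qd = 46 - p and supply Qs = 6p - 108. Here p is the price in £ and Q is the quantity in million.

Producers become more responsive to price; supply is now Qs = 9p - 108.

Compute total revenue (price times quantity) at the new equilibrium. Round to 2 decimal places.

471.24

Solve the original market: 46 - p = 6p - 108, hence p = 22 and Q = 24.
The new curves are Qd = 46 - p (demand) and Qs = 9p - 108 (supply).
Clearing the new market: 46 - p = 9p - 108, so p = 15.4 and Q = 30.6.
New expenditure = 15.4 × 30.6 = 471.24.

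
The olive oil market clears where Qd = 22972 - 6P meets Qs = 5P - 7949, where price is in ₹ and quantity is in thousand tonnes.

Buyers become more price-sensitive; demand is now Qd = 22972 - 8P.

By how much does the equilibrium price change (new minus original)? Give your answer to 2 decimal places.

-432.46

Initially, 22972 - 6P = 5P - 7949, so 30921 = 11P and P = 2811, Q = 6106.
The new curves are Qd = 22972 - 8P (demand) and Qs = 5P - 7949 (supply).
Equate the new curves: 22972 - 8P = 5P - 7949, giving 30921 = 13P, P = 30921/13 ≈ 2378.5385, Q = 51268/13 ≈ 3943.6923.
ΔP = 2378.5385 − 2811 = -432.46.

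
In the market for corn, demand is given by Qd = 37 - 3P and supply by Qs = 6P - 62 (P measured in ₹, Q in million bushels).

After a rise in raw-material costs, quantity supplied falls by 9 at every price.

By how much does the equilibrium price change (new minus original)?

Original equilibrium: 37 - 3P = 6P - 62 gives 99 = 9P, so P = 11 and Q = 4.
The shock moves the curves to Qd = 37 - 3P and Qs = 6P - 71.
New equilibrium: 37 - 3P = 6P - 71 ⇒ 108 = 9P ⇒ P = 12, Q = 1.
ΔP = 12 − 11 = +1.

+1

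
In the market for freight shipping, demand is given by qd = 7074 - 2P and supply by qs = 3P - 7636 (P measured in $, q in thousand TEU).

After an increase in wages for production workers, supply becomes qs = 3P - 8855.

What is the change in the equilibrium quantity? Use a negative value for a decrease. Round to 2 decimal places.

-487.60

Solve the original market: 7074 - 2P = 3P - 7636, hence P = 2942 and q = 1190.
The new curves are qd = 7074 - 2P (demand) and qs = 3P - 8855 (supply).
New equilibrium: 7074 - 2P = 3P - 8855 ⇒ 15929 = 5P ⇒ P = 3185.8, q = 702.4.
Δq = 702.4 − 1190 = -487.60.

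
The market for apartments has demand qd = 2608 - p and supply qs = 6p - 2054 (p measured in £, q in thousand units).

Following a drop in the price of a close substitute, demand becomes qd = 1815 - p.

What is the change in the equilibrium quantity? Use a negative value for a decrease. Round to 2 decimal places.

-679.71

Initially, 2608 - p = 6p - 2054, so 4662 = 7p and p = 666, q = 1942.
With the change applied: demand qd = 1815 - p, supply qs = 6p - 2054.
Clearing the new market: 1815 - p = 6p - 2054, so p = 3869/7 ≈ 552.7143 and q = 8836/7 ≈ 1262.2857.
Δq = 1262.2857 − 1942 = -679.71.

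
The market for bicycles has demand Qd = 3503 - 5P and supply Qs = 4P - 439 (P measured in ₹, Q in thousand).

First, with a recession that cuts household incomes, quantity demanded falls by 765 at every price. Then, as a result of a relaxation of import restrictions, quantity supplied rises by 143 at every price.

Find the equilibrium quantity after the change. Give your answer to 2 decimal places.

Original equilibrium: 3503 - 5P = 4P - 439 gives 3942 = 9P, so P = 438 and Q = 1313.
With the change applied: demand Qd = 2738 - 5P, supply Qs = 4P - 296.
Equate the new curves: 2738 - 5P = 4P - 296, giving 3034 = 9P, P = 3034/9 ≈ 337.1111, Q = 9472/9 ≈ 1052.4444.

1052.44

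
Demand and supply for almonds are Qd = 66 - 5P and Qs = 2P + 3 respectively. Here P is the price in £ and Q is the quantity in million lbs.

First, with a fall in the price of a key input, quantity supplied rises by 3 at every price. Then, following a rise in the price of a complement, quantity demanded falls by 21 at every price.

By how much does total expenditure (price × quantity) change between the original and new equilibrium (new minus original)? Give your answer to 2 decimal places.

-93.49

Solve the original market: 66 - 5P = 2P + 3, hence P = 9 and Q = 21.
With the change applied: demand Qd = 45 - 5P, supply Qs = 2P + 6.
Setting them equal: 45 - 5P = 2P + 6 → 39 = 7P, so P = 39/7 ≈ 5.5714 and Q = 120/7 ≈ 17.1429.
Expenditure moves from 9×21 = 189 to 5.5714×17.1429 = 95.5102; change = -93.49.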